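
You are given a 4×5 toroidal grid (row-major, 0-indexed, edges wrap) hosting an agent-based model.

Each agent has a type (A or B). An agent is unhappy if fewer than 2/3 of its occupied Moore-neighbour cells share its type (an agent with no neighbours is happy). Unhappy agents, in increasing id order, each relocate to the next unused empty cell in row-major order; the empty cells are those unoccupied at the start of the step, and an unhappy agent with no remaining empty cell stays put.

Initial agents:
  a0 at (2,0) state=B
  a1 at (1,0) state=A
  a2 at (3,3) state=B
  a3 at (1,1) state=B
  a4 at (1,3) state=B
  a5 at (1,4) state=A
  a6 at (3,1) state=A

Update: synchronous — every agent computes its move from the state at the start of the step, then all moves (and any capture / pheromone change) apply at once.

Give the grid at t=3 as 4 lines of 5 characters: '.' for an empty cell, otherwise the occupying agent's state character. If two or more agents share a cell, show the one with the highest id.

BA...
.A.BB
.A...
...B.

t=1: a0@(0,0):B a1@(0,1):A a2@(3,3):B a3@(0,2):B a4@(0,3):B a5@(0,4):A a6@(1,2):A
t=2: a0@(1,0):B a1@(1,1):A a2@(3,3):B a3@(1,3):B a4@(1,4):B a5@(2,0):A a6@(2,1):A
t=3: a0@(0,0):B a1@(1,1):A a2@(3,3):B a3@(1,3):B a4@(1,4):B a5@(0,1):A a6@(2,1):A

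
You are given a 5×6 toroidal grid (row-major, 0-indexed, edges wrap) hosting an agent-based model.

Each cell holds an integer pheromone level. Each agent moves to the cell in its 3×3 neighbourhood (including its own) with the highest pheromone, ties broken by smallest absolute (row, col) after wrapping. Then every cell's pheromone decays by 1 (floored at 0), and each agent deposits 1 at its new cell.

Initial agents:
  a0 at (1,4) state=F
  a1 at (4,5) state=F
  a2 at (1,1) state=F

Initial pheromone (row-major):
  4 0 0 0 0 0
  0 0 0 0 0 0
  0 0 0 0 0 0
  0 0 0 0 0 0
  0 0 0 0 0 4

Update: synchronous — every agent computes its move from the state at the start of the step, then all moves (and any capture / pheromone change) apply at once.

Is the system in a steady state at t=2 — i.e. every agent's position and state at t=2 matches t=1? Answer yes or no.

yes

t=1: a0@(0,3) a1@(0,0) a2@(0,0) | pheromone: 5 0 0 1 0 0 / 0 0 0 0 0 0 / 0 0 0 0 0 0 / 0 0 0 0 0 0 / 0 0 0 0 0 3
t=2: a0@(0,3) a1@(0,0) a2@(0,0) | pheromone: 6 0 0 1 0 0 / 0 0 0 0 0 0 / 0 0 0 0 0 0 / 0 0 0 0 0 0 / 0 0 0 0 0 2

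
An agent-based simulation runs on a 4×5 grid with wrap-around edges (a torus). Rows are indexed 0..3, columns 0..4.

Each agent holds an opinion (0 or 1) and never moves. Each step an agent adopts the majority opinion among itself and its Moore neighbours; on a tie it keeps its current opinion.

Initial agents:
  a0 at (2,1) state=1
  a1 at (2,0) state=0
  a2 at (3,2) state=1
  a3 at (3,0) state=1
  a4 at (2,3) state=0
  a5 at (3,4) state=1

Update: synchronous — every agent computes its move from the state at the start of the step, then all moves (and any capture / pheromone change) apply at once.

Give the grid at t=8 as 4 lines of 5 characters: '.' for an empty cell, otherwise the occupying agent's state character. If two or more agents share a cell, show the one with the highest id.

t=1: a0@(2,1):1 a1@(2,0):1 a2@(3,2):1 a3@(3,0):1 a4@(2,3):1 a5@(3,4):1
t=2: (unchanged — steady state)

.....
.....
11.1.
1.1.1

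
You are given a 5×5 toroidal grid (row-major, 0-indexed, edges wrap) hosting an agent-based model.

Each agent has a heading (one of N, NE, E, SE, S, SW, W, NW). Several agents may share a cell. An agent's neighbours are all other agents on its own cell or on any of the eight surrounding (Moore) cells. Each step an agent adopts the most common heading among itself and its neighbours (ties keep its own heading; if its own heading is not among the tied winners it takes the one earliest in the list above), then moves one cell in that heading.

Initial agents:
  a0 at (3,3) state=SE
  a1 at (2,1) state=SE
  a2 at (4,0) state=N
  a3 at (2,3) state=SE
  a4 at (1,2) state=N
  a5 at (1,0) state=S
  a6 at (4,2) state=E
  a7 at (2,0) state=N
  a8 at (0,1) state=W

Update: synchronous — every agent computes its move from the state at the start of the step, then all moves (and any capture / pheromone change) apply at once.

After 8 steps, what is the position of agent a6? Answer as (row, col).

t=1: a0@(4,4):SE a1@(1,1):N a2@(3,0):N a3@(3,4):SE a4@(2,3):SE a5@(2,0):S a6@(4,3):E a7@(1,0):N a8@(4,1):N
t=2: a0@(0,0):SE a1@(0,1):N a2@(2,0):N a3@(4,0):SE a4@(3,4):SE a5@(1,0):N a6@(0,4):SE a7@(0,0):N a8@(3,1):N
t=3: a0@(1,1):SE a1@(4,1):N a2@(1,0):N a3@(0,1):SE a4@(4,0):SE a5@(0,0):N a6@(1,0):SE a7@(4,0):N a8@(2,1):N
t=4: a0@(2,2):SE a1@(3,1):N a2@(0,0):N a3@(1,2):SE a4@(3,0):N a5@(4,0):N a6@(2,1):SE a7@(3,0):N a8@(1,1):N
t=5: a0@(3,3):SE a1@(2,1):N a2@(4,0):N a3@(2,3):SE a4@(2,0):N a5@(3,0):N a6@(1,1):N a7@(2,0):N a8@(2,2):SE
t=6: a0@(4,4):SE a1@(1,1):N a2@(3,0):N a3@(3,4):SE a4@(1,0):N a5@(2,0):N a6@(0,1):N a7@(1,0):N a8@(3,3):SE
t=7: a0@(0,0):SE a1@(0,1):N a2@(2,0):N a3@(4,0):SE a4@(0,0):N a5@(1,0):N a6@(4,1):N a7@(0,0):N a8@(4,4):SE
t=8: a0@(4,0):N a1@(4,1):N a2@(1,0):N a3@(3,0):N a4@(4,0):N a5@(0,0):N a6@(3,1):N a7@(4,0):N a8@(0,0):SE

(3, 1)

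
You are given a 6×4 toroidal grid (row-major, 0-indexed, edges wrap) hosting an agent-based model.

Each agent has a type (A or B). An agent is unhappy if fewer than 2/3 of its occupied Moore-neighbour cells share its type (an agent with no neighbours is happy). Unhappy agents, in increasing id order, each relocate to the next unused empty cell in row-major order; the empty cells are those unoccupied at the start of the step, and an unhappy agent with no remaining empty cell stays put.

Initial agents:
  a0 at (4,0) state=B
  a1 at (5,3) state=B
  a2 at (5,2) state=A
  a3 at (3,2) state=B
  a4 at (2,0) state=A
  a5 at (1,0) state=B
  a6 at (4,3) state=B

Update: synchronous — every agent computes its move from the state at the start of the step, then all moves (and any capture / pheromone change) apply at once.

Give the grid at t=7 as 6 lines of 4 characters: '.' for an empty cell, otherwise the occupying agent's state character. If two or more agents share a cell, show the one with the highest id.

AAB.
....
....
..B.
B..B
...B

t=1: a0@(4,0):B a1@(5,3):B a2@(0,0):A a3@(3,2):B a4@(0,1):A a5@(0,2):B a6@(4,3):B
t=2: a0@(4,0):B a1@(5,3):B a2@(0,3):A a3@(3,2):B a4@(1,0):A a5@(1,1):B a6@(4,3):B
t=3: a0@(4,0):B a1@(5,3):B a2@(0,0):A a3@(3,2):B a4@(0,1):A a5@(0,2):B a6@(4,3):B
t=4: a0@(4,0):B a1@(5,3):B a2@(0,3):A a3@(3,2):B a4@(1,0):A a5@(1,1):B a6@(4,3):B
t=5: a0@(4,0):B a1@(5,3):B a2@(0,0):A a3@(3,2):B a4@(0,1):A a5@(0,2):B a6@(4,3):B
t=6: a0@(4,0):B a1@(5,3):B a2@(0,3):A a3@(3,2):B a4@(1,0):A a5@(1,1):B a6@(4,3):B
t=7: a0@(4,0):B a1@(5,3):B a2@(0,0):A a3@(3,2):B a4@(0,1):A a5@(0,2):B a6@(4,3):B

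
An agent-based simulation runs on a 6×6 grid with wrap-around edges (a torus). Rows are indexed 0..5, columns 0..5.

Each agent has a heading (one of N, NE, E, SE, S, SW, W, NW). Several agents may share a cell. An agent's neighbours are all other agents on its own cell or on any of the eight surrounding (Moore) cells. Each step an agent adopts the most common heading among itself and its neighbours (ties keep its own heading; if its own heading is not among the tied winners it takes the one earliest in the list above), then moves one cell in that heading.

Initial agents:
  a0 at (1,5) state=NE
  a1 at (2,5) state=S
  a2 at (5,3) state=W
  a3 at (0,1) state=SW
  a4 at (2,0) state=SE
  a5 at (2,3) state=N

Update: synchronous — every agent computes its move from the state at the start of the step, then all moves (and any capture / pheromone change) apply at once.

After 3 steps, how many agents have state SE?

t=1: a0@(0,0):NE a1@(3,5):S a2@(5,2):W a3@(1,0):SW a4@(3,1):SE a5@(1,3):N
t=2: a0@(5,1):NE a1@(4,5):S a2@(5,1):W a3@(2,5):SW a4@(4,2):SE a5@(0,3):N
t=3: a0@(4,2):NE a1@(5,5):S a2@(5,0):W a3@(3,4):SW a4@(5,3):SE a5@(5,3):N

1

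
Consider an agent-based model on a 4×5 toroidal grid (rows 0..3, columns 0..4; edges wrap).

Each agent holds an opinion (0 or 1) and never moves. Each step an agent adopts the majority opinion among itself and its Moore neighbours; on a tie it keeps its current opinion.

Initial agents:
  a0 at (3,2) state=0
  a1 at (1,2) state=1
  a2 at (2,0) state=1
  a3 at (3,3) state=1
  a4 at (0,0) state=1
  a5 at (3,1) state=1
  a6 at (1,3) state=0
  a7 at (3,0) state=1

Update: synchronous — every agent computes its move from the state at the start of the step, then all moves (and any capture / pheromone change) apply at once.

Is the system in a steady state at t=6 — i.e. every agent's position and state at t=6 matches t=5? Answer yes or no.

t=1: a0@(3,2):1 a1@(1,2):1 a2@(2,0):1 a3@(3,3):1 a4@(0,0):1 a5@(3,1):1 a6@(1,3):0 a7@(3,0):1
t=2: (unchanged — steady state)

yes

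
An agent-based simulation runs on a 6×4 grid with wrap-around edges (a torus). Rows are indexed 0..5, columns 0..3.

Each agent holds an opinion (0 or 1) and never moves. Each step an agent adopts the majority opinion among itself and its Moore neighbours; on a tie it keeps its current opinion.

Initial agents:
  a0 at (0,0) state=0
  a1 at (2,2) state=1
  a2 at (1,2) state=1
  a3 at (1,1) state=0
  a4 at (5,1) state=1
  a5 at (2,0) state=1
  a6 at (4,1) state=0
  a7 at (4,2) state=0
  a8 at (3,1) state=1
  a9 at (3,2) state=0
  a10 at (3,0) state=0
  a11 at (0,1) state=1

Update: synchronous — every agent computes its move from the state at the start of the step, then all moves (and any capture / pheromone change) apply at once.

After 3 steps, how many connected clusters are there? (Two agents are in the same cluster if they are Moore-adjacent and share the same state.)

2

t=1: a0@(0,0):0 a1@(2,2):1 a2@(1,2):1 a3@(1,1):1 a4@(5,1):0 a5@(2,0):1 a6@(4,1):0 a7@(4,2):0 a8@(3,1):0 a9@(3,2):0 a10@(3,0):0 a11@(0,1):1
t=2: (unchanged — steady state)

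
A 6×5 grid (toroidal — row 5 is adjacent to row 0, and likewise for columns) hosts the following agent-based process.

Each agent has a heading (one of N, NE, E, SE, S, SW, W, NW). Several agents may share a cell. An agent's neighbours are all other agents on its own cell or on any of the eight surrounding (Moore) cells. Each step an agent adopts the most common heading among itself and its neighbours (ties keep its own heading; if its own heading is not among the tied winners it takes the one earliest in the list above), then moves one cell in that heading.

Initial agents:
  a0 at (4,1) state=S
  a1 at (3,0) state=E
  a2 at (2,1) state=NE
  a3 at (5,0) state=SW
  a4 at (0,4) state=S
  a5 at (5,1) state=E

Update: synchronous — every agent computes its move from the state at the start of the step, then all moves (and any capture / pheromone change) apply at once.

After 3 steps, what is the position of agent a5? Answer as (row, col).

(5, 4)

t=1: a0@(4,2):E a1@(3,1):E a2@(1,2):NE a3@(0,0):S a4@(1,4):S a5@(5,2):E
t=2: a0@(4,3):E a1@(3,2):E a2@(0,3):NE a3@(1,0):S a4@(2,4):S a5@(5,3):E
t=3: a0@(4,4):E a1@(3,3):E a2@(5,4):NE a3@(2,0):S a4@(3,4):S a5@(5,4):E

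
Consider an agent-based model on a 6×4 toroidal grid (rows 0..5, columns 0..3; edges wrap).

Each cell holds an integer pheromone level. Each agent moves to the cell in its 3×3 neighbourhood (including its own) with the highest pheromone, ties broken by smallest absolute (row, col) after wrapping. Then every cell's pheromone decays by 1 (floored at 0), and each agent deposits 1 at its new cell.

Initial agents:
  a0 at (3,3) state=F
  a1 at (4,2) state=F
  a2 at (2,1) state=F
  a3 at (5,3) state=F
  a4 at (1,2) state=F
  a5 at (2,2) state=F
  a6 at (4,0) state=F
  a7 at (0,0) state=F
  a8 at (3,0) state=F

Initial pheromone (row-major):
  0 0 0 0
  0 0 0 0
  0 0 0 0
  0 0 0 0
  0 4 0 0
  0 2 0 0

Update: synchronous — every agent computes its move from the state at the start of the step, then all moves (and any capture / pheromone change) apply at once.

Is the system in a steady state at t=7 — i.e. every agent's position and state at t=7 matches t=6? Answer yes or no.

yes

t=1: a0@(2,0) a1@(4,1) a2@(1,0) a3@(0,0) a4@(0,1) a5@(1,1) a6@(4,1) a7@(5,1) a8@(4,1) | pheromone: 1 1 0 0 / 1 1 0 0 / 1 0 0 0 / 0 0 0 0 / 0 6 0 0 / 0 2 0 0
t=2: a0@(1,0) a1@(4,1) a2@(0,0) a3@(5,1) a4@(5,1) a5@(0,0) a6@(4,1) a7@(4,1) a8@(4,1) | pheromone: 2 0 0 0 / 1 0 0 0 / 0 0 0 0 / 0 0 0 0 / 0 9 0 0 / 0 3 0 0
t=3: a0@(0,0) a1@(4,1) a2@(5,1) a3@(4,1) a4@(4,1) a5@(5,1) a6@(4,1) a7@(4,1) a8@(4,1) | pheromone: 2 0 0 0 / 0 0 0 0 / 0 0 0 0 / 0 0 0 0 / 0 14 0 0 / 0 4 0 0
t=4: a0@(5,1) a1@(4,1) a2@(4,1) a3@(4,1) a4@(4,1) a5@(4,1) a6@(4,1) a7@(4,1) a8@(4,1) | pheromone: 1 0 0 0 / 0 0 0 0 / 0 0 0 0 / 0 0 0 0 / 0 21 0 0 / 0 4 0 0
t=5: a0@(4,1) a1@(4,1) a2@(4,1) a3@(4,1) a4@(4,1) a5@(4,1) a6@(4,1) a7@(4,1) a8@(4,1) | pheromone: 0 0 0 0 / 0 0 0 0 / 0 0 0 0 / 0 0 0 0 / 0 29 0 0 / 0 3 0 0
t=6: a0@(4,1) a1@(4,1) a2@(4,1) a3@(4,1) a4@(4,1) a5@(4,1) a6@(4,1) a7@(4,1) a8@(4,1) | pheromone: 0 0 0 0 / 0 0 0 0 / 0 0 0 0 / 0 0 0 0 / 0 37 0 0 / 0 2 0 0
t=7: a0@(4,1) a1@(4,1) a2@(4,1) a3@(4,1) a4@(4,1) a5@(4,1) a6@(4,1) a7@(4,1) a8@(4,1) | pheromone: 0 0 0 0 / 0 0 0 0 / 0 0 0 0 / 0 0 0 0 / 0 45 0 0 / 0 1 0 0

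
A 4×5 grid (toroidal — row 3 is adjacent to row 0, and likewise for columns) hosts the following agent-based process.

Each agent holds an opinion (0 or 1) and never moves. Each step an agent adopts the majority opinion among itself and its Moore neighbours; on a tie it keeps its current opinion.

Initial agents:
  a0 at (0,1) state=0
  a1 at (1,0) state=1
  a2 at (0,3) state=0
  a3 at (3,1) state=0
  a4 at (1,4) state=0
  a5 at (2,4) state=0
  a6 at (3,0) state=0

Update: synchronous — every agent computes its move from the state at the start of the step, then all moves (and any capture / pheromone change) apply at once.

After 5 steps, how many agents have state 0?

7

t=1: a0@(0,1):0 a1@(1,0):0 a2@(0,3):0 a3@(3,1):0 a4@(1,4):0 a5@(2,4):0 a6@(3,0):0
t=2: (unchanged — steady state)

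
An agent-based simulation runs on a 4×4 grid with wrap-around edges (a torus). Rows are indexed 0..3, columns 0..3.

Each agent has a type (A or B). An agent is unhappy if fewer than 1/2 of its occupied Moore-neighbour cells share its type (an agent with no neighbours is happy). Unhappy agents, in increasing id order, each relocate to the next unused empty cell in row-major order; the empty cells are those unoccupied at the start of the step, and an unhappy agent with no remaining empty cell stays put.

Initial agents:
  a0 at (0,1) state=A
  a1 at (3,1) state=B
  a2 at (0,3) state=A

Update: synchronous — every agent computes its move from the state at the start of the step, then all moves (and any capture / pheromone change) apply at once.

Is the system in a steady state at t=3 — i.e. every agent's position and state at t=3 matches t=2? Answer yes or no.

no

t=1: a0@(0,0):A a1@(0,2):B a2@(0,3):A
t=2: a0@(0,0):A a1@(0,1):B a2@(0,3):A
t=3: a0@(0,0):A a1@(0,2):B a2@(0,3):A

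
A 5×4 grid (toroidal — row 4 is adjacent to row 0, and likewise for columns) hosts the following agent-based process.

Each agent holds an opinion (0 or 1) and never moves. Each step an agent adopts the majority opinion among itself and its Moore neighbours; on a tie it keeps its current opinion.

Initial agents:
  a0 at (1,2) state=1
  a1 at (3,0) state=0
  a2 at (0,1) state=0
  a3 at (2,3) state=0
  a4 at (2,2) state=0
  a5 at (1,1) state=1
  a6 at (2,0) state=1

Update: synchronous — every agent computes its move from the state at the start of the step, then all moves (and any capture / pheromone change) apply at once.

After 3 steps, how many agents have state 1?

t=1: a0@(1,2):0 a1@(3,0):0 a2@(0,1):1 a3@(2,3):0 a4@(2,2):0 a5@(1,1):1 a6@(2,0):1
t=2: (unchanged — steady state)

3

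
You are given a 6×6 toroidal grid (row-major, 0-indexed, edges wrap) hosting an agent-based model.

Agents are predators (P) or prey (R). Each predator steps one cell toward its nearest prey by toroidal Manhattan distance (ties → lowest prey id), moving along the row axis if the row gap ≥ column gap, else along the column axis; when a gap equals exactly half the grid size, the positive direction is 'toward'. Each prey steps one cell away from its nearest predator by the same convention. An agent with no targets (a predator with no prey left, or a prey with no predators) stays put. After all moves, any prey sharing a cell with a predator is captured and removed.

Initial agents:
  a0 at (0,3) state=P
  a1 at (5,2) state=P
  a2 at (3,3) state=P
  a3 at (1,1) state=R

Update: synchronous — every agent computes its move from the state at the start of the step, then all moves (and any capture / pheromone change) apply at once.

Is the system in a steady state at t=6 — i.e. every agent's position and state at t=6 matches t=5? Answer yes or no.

yes

t=1: a0@(0,2):P a1@(0,2):P a2@(2,3):P a3@(1,0):R
t=2: a0@(0,1):P a1@(0,1):P a2@(2,4):P a3@(1,5):R
t=3: a0@(0,0):P a1@(0,0):P a2@(1,4):P a3@(0,5):R
t=4: a0@(0,5):P a1@(0,5):P a2@(0,4):P
t=5: (unchanged — steady state)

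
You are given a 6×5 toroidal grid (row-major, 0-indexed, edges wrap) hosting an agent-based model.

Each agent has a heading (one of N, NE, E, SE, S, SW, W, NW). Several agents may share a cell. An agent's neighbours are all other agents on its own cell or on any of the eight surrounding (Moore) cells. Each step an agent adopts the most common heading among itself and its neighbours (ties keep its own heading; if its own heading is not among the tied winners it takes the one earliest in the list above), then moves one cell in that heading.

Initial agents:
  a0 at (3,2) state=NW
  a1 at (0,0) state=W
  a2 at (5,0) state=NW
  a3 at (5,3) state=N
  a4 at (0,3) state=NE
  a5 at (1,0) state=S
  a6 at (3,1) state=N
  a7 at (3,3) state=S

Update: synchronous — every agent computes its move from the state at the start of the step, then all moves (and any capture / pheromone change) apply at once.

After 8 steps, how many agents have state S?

2

t=1: a0@(2,1):NW a1@(0,4):W a2@(4,4):NW a3@(4,3):N a4@(5,4):NE a5@(2,0):S a6@(2,1):N a7@(4,3):S
t=2: a0@(1,0):NW a1@(0,3):W a2@(3,3):NW a3@(3,3):N a4@(4,0):NE a5@(3,0):S a6@(1,1):N a7@(5,3):S
t=3: a0@(0,4):NW a1@(0,2):W a2@(2,2):NW a3@(2,3):N a4@(3,1):NE a5@(4,0):S a6@(0,1):N a7@(0,3):S
t=4: a0@(5,3):NW a1@(0,1):W a2@(1,1):NW a3@(1,3):N a4@(2,2):NE a5@(5,0):S a6@(5,1):N a7@(1,3):S
t=5: a0@(4,2):NW a1@(0,0):W a2@(0,0):NW a3@(0,3):N a4@(1,3):NE a5@(0,0):S a6@(4,1):N a7@(2,3):S
t=6: a0@(3,1):NW a1@(0,4):W a2@(5,4):NW a3@(5,3):N a4@(0,4):NE a5@(1,0):S a6@(3,1):N a7@(3,3):S
t=7: a0@(2,0):NW a1@(0,3):W a2@(4,3):NW a3@(4,3):N a4@(5,0):NE a5@(2,0):S a6@(2,1):N a7@(4,3):S
t=8: a0@(1,4):NW a1@(0,2):W a2@(3,2):NW a3@(3,3):N a4@(4,1):NE a5@(3,0):S a6@(1,1):N a7@(5,3):S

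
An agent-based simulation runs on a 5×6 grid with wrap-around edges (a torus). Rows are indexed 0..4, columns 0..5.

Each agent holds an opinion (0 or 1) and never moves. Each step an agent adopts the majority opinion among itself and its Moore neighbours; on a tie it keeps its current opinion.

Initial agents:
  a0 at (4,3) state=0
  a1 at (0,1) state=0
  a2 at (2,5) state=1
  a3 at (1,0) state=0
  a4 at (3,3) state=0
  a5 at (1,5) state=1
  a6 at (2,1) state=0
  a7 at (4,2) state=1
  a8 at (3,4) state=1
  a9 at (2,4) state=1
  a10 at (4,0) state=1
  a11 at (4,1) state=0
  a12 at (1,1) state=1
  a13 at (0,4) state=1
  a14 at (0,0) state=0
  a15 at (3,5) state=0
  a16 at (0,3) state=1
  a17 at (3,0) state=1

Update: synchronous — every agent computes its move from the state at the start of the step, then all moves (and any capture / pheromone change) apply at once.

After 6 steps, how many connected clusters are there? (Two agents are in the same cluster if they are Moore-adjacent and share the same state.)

t=1: a0@(4,3):1 a1@(0,1):0 a2@(2,5):1 a3@(1,0):0 a4@(3,3):1 a5@(1,5):1 a6@(2,1):0 a7@(4,2):0 a8@(3,4):1 a9@(2,4):1 a10@(4,0):0 a11@(4,1):0 a12@(1,1):0 a13@(0,4):1 a14@(0,0):0 a15@(3,5):1 a16@(0,3):1 a17@(3,0):1
t=2: (unchanged — steady state)

2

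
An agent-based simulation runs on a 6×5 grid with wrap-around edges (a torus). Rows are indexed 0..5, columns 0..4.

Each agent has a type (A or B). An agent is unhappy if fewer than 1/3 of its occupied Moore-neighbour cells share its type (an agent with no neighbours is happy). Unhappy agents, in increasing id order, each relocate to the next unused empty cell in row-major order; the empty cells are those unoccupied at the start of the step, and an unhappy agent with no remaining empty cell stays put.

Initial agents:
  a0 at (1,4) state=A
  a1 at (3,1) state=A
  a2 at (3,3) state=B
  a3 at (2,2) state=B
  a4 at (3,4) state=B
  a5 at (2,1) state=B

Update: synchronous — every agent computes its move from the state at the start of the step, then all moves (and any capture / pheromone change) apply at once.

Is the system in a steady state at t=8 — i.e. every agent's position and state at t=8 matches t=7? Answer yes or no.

t=1: a0@(1,4):A a1@(0,0):A a2@(3,3):B a3@(2,2):B a4@(3,4):B a5@(2,1):B
t=2: (unchanged — steady state)

yes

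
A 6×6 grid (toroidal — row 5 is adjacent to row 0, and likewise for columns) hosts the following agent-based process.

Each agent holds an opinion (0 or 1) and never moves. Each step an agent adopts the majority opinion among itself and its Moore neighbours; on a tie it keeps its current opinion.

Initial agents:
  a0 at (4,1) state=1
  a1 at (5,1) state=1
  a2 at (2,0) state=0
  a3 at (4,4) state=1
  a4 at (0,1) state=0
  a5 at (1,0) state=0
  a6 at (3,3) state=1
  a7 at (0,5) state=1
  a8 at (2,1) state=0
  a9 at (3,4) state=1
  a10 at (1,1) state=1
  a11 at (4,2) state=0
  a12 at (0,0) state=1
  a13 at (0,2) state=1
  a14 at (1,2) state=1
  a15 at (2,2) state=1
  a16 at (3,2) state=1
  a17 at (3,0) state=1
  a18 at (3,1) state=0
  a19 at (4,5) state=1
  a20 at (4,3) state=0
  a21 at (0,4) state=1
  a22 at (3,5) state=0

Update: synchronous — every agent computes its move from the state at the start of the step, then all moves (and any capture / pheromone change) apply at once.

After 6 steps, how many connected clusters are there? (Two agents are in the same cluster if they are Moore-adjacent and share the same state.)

t=1: a0@(4,1):1 a1@(5,1):1 a2@(2,0):0 a3@(4,4):1 a4@(0,1):1 a5@(1,0):0 a6@(3,3):1 a7@(0,5):1 a8@(2,1):1 a9@(3,4):1 a10@(1,1):1 a11@(4,2):1 a12@(0,0):1 a13@(0,2):1 a14@(1,2):1 a15@(2,2):1 a16@(3,2):1 a17@(3,0):0 a18@(3,1):0 a19@(4,5):1 a20@(4,3):1 a21@(0,4):1 a22@(3,5):1
t=2: a0@(4,1):1 a1@(5,1):1 a2@(2,0):0 a3@(4,4):1 a4@(0,1):1 a5@(1,0):1 a6@(3,3):1 a7@(0,5):1 a8@(2,1):1 a9@(3,4):1 a10@(1,1):1 a11@(4,2):1 a12@(0,0):1 a13@(0,2):1 a14@(1,2):1 a15@(2,2):1 a16@(3,2):1 a17@(3,0):1 a18@(3,1):1 a19@(4,5):1 a20@(4,3):1 a21@(0,4):1 a22@(3,5):1
t=3: a0@(4,1):1 a1@(5,1):1 a2@(2,0):1 a3@(4,4):1 a4@(0,1):1 a5@(1,0):1 a6@(3,3):1 a7@(0,5):1 a8@(2,1):1 a9@(3,4):1 a10@(1,1):1 a11@(4,2):1 a12@(0,0):1 a13@(0,2):1 a14@(1,2):1 a15@(2,2):1 a16@(3,2):1 a17@(3,0):1 a18@(3,1):1 a19@(4,5):1 a20@(4,3):1 a21@(0,4):1 a22@(3,5):1
t=4: (unchanged — steady state)

1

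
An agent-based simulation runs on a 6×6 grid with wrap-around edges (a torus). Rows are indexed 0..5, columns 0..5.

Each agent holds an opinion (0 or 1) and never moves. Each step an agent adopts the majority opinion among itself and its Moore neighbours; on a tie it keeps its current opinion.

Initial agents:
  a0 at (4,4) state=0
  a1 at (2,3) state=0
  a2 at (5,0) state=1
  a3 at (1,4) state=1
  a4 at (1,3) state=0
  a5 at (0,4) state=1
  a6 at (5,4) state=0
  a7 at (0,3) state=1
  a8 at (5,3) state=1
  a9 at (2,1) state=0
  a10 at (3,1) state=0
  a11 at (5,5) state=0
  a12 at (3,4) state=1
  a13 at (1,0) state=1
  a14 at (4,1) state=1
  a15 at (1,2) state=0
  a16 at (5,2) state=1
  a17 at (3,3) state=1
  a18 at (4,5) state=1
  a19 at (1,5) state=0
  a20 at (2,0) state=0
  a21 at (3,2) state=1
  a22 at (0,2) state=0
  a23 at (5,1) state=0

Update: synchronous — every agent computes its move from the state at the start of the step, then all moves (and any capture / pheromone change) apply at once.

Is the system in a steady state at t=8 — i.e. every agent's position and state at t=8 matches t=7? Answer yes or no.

t=1: a0@(4,4):1 a1@(2,3):1 a2@(5,0):1 a3@(1,4):1 a4@(1,3):0 a5@(0,4):1 a6@(5,4):1 a7@(0,3):1 a8@(5,3):1 a9@(2,1):0 a10@(3,1):0 a11@(5,5):0 a12@(3,4):1 a13@(1,0):0 a14@(4,1):1 a15@(1,2):0 a16@(5,2):1 a17@(3,3):1 a18@(4,5):1 a19@(1,5):1 a20@(2,0):0 a21@(3,2):1 a22@(0,2):0 a23@(5,1):1
t=2: a0@(4,4):1 a1@(2,3):1 a2@(5,0):1 a3@(1,4):1 a4@(1,3):1 a5@(0,4):1 a6@(5,4):1 a7@(0,3):1 a8@(5,3):1 a9@(2,1):0 a10@(3,1):0 a11@(5,5):1 a12@(3,4):1 a13@(1,0):0 a14@(4,1):1 a15@(1,2):0 a16@(5,2):1 a17@(3,3):1 a18@(4,5):1 a19@(1,5):1 a20@(2,0):0 a21@(3,2):1 a22@(0,2):1 a23@(5,1):1
t=3: a0@(4,4):1 a1@(2,3):1 a2@(5,0):1 a3@(1,4):1 a4@(1,3):1 a5@(0,4):1 a6@(5,4):1 a7@(0,3):1 a8@(5,3):1 a9@(2,1):0 a10@(3,1):0 a11@(5,5):1 a12@(3,4):1 a13@(1,0):0 a14@(4,1):1 a15@(1,2):1 a16@(5,2):1 a17@(3,3):1 a18@(4,5):1 a19@(1,5):1 a20@(2,0):0 a21@(3,2):1 a22@(0,2):1 a23@(5,1):1
t=4: (unchanged — steady state)

yes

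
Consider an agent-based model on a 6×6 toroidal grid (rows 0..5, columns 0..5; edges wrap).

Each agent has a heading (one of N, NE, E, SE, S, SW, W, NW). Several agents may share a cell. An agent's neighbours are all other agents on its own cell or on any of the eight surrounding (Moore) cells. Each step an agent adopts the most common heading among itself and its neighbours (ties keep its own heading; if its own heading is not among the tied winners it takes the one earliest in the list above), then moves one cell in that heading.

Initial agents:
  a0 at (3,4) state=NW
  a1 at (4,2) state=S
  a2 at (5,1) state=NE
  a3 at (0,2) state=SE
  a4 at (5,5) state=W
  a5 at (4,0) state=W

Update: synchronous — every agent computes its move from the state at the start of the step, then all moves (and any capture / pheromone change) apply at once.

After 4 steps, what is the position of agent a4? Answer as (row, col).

t=1: a0@(2,3):NW a1@(5,2):S a2@(4,2):NE a3@(1,3):SE a4@(5,4):W a5@(4,5):W
t=2: a0@(1,2):NW a1@(0,2):S a2@(3,3):NE a3@(2,4):SE a4@(5,3):W a5@(4,4):W
t=3: a0@(0,1):NW a1@(1,2):S a2@(2,4):NE a3@(3,5):SE a4@(5,2):W a5@(4,3):W
t=4: a0@(5,0):NW a1@(2,2):S a2@(1,5):NE a3@(4,0):SE a4@(5,1):W a5@(4,2):W

(5, 1)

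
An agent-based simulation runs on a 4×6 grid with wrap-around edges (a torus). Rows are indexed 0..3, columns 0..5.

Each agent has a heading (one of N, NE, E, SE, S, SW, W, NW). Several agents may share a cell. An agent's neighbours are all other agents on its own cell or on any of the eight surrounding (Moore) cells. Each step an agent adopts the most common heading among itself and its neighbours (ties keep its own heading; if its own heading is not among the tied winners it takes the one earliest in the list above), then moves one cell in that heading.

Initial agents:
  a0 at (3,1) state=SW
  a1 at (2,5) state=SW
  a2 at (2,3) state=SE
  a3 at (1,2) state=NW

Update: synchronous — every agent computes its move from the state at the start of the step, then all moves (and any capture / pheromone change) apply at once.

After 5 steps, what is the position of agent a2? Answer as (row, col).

(3, 2)

t=1: a0@(0,0):SW a1@(3,4):SW a2@(3,4):SE a3@(0,1):NW
t=2: a0@(1,5):SW a1@(0,3):SW a2@(0,5):SE a3@(3,0):NW
t=3: a0@(2,4):SW a1@(1,2):SW a2@(1,0):SE a3@(2,5):NW
t=4: a0@(3,3):SW a1@(2,1):SW a2@(2,1):SE a3@(1,4):NW
t=5: a0@(0,2):SW a1@(3,0):SW a2@(3,2):SE a3@(0,3):NW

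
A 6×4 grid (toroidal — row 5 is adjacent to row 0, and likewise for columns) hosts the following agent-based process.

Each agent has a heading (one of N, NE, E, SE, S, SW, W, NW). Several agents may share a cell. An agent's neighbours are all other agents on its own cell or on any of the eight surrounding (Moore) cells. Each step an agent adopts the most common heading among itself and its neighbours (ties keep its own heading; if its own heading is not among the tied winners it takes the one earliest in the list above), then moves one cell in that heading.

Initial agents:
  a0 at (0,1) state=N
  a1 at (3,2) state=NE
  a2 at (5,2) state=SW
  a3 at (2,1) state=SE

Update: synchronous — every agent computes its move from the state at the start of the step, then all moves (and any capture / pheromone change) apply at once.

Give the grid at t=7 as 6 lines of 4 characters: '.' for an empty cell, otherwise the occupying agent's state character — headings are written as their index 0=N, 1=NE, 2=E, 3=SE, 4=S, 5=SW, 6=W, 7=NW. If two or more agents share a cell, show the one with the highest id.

...5
....
.1..
3...
....
.0..

t=1: a0@(5,1):N a1@(2,3):NE a2@(0,1):SW a3@(3,2):SE
t=2: a0@(4,1):N a1@(1,0):NE a2@(1,0):SW a3@(4,3):SE
t=3: a0@(3,1):N a1@(0,1):NE a2@(2,3):SW a3@(5,0):SE
t=4: a0@(2,1):N a1@(5,2):NE a2@(3,2):SW a3@(0,1):SE
t=5: a0@(1,1):N a1@(4,3):NE a2@(4,1):SW a3@(1,2):SE
t=6: a0@(0,1):N a1@(3,0):NE a2@(5,0):SW a3@(2,3):SE
t=7: a0@(5,1):N a1@(2,1):NE a2@(0,3):SW a3@(3,0):SE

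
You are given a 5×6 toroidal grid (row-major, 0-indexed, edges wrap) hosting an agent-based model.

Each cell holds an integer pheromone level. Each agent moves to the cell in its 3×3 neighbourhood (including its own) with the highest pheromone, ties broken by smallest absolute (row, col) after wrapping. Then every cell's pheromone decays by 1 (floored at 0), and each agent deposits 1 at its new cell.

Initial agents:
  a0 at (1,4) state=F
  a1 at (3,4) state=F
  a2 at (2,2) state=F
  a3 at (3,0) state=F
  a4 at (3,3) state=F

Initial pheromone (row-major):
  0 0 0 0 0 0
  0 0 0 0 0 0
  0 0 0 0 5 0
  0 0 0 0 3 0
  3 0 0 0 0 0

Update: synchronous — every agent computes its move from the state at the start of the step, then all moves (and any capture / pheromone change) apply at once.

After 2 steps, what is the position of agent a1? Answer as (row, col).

(2, 4)

t=1: a0@(2,4) a1@(2,4) a2@(1,1) a3@(4,0) a4@(2,4) | pheromone: 0 0 0 0 0 0 / 0 1 0 0 0 0 / 0 0 0 0 7 0 / 0 0 0 0 2 0 / 3 0 0 0 0 0
t=2: a0@(2,4) a1@(2,4) a2@(1,1) a3@(4,0) a4@(2,4) | pheromone: 0 0 0 0 0 0 / 0 1 0 0 0 0 / 0 0 0 0 9 0 / 0 0 0 0 1 0 / 3 0 0 0 0 0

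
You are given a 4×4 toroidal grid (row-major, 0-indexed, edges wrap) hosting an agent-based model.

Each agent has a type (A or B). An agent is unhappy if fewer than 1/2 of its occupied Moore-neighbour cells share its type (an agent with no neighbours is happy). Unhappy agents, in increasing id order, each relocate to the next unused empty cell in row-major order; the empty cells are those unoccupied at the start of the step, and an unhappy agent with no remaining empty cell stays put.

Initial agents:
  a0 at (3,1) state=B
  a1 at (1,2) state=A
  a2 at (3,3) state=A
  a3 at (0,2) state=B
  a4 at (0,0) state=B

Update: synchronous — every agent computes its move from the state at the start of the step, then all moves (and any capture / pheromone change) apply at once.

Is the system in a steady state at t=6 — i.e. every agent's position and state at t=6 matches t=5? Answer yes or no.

t=1: a0@(3,1):B a1@(0,1):A a2@(0,3):A a3@(1,0):B a4@(0,0):B
t=2: a0@(3,1):B a1@(0,2):A a2@(1,1):A a3@(1,2):B a4@(0,0):B
t=3: a0@(3,1):B a1@(0,1):A a2@(0,3):A a3@(1,0):B a4@(0,0):B
t=4: a0@(3,1):B a1@(0,2):A a2@(1,1):A a3@(1,2):B a4@(0,0):B
t=5: a0@(3,1):B a1@(0,1):A a2@(0,3):A a3@(1,0):B a4@(0,0):B
t=6: a0@(3,1):B a1@(0,2):A a2@(1,1):A a3@(1,2):B a4@(0,0):B

no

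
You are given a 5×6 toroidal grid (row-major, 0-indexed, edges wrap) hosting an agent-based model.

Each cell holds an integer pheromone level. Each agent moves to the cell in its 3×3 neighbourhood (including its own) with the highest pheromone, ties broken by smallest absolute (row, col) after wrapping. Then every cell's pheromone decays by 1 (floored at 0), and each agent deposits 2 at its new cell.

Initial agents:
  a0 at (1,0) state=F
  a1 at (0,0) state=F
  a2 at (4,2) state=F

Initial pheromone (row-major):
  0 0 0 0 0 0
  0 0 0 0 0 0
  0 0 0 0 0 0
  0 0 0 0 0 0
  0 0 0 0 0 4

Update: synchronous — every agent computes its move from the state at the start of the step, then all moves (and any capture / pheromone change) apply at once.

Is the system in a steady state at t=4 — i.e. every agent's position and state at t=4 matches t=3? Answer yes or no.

t=1: a0@(0,0) a1@(4,5) a2@(0,1) | pheromone: 2 2 0 0 0 0 / 0 0 0 0 0 0 / 0 0 0 0 0 0 / 0 0 0 0 0 0 / 0 0 0 0 0 5
t=2: a0@(4,5) a1@(4,5) a2@(0,0) | pheromone: 3 1 0 0 0 0 / 0 0 0 0 0 0 / 0 0 0 0 0 0 / 0 0 0 0 0 0 / 0 0 0 0 0 8
t=3: a0@(4,5) a1@(4,5) a2@(4,5) | pheromone: 2 0 0 0 0 0 / 0 0 0 0 0 0 / 0 0 0 0 0 0 / 0 0 0 0 0 0 / 0 0 0 0 0 13
t=4: a0@(4,5) a1@(4,5) a2@(4,5) | pheromone: 1 0 0 0 0 0 / 0 0 0 0 0 0 / 0 0 0 0 0 0 / 0 0 0 0 0 0 / 0 0 0 0 0 18

yes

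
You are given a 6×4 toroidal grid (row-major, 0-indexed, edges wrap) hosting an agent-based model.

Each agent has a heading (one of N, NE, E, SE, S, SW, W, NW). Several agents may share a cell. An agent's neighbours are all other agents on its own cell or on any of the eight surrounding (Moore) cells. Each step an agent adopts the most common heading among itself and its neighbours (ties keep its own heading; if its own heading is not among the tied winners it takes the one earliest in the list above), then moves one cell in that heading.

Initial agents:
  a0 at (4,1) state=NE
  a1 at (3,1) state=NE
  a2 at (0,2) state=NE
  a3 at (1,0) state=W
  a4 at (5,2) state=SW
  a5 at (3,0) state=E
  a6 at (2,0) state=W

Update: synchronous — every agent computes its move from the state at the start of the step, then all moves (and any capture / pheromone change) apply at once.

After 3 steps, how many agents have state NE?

t=1: a0@(3,2):NE a1@(2,2):NE a2@(5,3):NE a3@(1,3):W a4@(4,3):NE a5@(2,1):NE a6@(2,3):W
t=2: a0@(2,3):NE a1@(1,3):NE a2@(4,0):NE a3@(1,2):W a4@(3,0):NE a5@(1,2):NE a6@(2,2):W
t=3: a0@(1,0):NE a1@(0,0):NE a2@(3,1):NE a3@(0,3):NE a4@(2,1):NE a5@(0,3):NE a6@(1,3):NE

7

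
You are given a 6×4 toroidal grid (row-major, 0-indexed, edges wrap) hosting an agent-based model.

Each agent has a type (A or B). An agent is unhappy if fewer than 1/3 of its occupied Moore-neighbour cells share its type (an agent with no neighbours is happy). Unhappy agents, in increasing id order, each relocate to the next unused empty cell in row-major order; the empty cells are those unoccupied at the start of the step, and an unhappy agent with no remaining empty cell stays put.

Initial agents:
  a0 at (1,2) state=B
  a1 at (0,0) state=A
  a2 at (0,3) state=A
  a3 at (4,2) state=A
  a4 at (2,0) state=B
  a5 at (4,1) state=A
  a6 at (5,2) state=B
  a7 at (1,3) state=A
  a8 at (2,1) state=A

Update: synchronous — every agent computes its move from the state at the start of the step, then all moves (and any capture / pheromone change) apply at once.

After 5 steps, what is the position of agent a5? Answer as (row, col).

(4, 1)

t=1: a0@(0,1):B a1@(0,0):A a2@(0,3):A a3@(4,2):A a4@(0,2):B a5@(4,1):A a6@(1,0):B a7@(1,3):A a8@(1,1):A
t=2: a0@(0,1):B a1@(0,0):A a2@(0,3):A a3@(4,2):A a4@(1,2):B a5@(4,1):A a6@(2,0):B a7@(1,3):A a8@(2,1):A
t=3: a0@(0,1):B a1@(0,0):A a2@(0,3):A a3@(4,2):A a4@(0,2):B a5@(4,1):A a6@(1,0):B a7@(1,3):A a8@(1,1):A
t=4: a0@(0,1):B a1@(0,0):A a2@(0,3):A a3@(4,2):A a4@(1,2):B a5@(4,1):A a6@(2,0):B a7@(1,3):A a8@(2,1):A
t=5: a0@(0,1):B a1@(0,0):A a2@(0,3):A a3@(4,2):A a4@(0,2):B a5@(4,1):A a6@(1,0):B a7@(1,3):A a8@(1,1):A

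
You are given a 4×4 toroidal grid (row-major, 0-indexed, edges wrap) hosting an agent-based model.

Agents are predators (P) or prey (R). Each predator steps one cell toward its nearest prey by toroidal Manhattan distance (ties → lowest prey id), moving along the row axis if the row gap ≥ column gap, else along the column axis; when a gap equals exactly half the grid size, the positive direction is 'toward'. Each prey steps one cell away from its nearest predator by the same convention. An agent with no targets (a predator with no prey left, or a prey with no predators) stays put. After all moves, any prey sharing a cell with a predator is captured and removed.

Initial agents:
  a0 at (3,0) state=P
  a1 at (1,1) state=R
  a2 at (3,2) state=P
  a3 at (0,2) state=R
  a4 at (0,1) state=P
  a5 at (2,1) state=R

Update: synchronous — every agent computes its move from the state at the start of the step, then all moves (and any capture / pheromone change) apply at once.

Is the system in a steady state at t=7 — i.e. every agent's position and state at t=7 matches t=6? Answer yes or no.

no

t=1: a0@(2,0):P a1@(2,1):R a2@(0,2):P a3@(1,2):R a4@(1,1):P
t=2: a0@(2,1):P a1@(2,2):R a2@(1,2):P a3@(2,2):R a4@(2,1):P
t=3: a0@(2,2):P a1@(2,3):R a2@(2,2):P a3@(2,3):R a4@(2,2):P
t=4: a0@(2,3):P a1@(2,0):R a2@(2,3):P a3@(2,0):R a4@(2,3):P
t=5: a0@(2,0):P a1@(2,1):R a2@(2,0):P a3@(2,1):R a4@(2,0):P
t=6: a0@(2,1):P a1@(2,2):R a2@(2,1):P a3@(2,2):R a4@(2,1):P
t=7: a0@(2,2):P a1@(2,3):R a2@(2,2):P a3@(2,3):R a4@(2,2):P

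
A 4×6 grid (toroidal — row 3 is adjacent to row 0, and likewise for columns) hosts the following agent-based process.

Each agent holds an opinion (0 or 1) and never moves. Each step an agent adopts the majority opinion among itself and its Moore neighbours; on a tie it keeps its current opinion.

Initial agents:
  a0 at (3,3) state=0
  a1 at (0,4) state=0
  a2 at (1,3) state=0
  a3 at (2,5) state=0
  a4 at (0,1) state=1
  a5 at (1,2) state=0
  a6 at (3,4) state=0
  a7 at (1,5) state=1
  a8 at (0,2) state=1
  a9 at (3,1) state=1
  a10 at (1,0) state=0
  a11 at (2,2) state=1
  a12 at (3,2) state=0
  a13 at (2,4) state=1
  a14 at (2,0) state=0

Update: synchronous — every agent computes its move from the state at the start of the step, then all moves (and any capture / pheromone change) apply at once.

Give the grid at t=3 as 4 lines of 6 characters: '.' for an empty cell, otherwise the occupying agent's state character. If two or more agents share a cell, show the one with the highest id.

t=1: a0@(3,3):0 a1@(0,4):0 a2@(1,3):0 a3@(2,5):0 a4@(0,1):1 a5@(1,2):1 a6@(3,4):0 a7@(1,5):0 a8@(0,2):0 a9@(3,1):1 a10@(1,0):0 a11@(2,2):0 a12@(3,2):1 a13@(2,4):0 a14@(2,0):0
t=2: a0@(3,3):0 a1@(0,4):0 a2@(1,3):0 a3@(2,5):0 a4@(0,1):1 a5@(1,2):0 a6@(3,4):0 a7@(1,5):0 a8@(0,2):1 a9@(3,1):1 a10@(1,0):0 a11@(2,2):0 a12@(3,2):1 a13@(2,4):0 a14@(2,0):0
t=3: (unchanged — steady state)

.11.0.
0.00.0
0.0.00
.1100.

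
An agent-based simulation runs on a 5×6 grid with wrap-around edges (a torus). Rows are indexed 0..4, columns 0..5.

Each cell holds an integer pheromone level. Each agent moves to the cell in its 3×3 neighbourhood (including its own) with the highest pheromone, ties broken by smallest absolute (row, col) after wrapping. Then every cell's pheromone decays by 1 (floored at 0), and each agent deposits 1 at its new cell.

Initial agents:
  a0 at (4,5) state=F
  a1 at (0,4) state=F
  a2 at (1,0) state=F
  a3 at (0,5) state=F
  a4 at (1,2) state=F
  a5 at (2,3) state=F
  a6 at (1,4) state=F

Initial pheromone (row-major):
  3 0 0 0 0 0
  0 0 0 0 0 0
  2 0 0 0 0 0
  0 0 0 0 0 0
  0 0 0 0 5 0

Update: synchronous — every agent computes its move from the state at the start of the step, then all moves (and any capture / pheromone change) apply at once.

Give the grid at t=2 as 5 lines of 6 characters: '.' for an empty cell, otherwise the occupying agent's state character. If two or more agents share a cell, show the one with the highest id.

t=1: a0@(4,4) a1@(4,4) a2@(0,0) a3@(4,4) a4@(0,1) a5@(1,2) a6@(0,3) | pheromone: 3 1 0 1 0 0 / 0 0 1 0 0 0 / 1 0 0 0 0 0 / 0 0 0 0 0 0 / 0 0 0 0 7 0
t=2: a0@(4,4) a1@(4,4) a2@(0,0) a3@(4,4) a4@(0,0) a5@(0,1) a6@(4,4) | pheromone: 4 1 0 0 0 0 / 0 0 0 0 0 0 / 0 0 0 0 0 0 / 0 0 0 0 0 0 / 0 0 0 0 10 0

FF....
......
......
......
....F.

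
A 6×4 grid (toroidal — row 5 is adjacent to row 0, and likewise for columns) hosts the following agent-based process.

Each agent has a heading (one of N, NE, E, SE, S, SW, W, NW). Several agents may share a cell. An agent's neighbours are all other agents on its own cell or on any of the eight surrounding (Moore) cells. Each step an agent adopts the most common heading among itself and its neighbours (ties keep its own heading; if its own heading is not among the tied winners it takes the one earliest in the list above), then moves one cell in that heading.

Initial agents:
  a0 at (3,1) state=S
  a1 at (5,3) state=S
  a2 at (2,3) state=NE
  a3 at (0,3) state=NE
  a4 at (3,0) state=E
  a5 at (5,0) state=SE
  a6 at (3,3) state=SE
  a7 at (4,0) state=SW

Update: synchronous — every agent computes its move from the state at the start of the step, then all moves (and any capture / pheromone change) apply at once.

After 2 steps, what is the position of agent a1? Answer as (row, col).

(5, 0)

t=1: a0@(4,1):S a1@(0,3):S a2@(1,0):NE a3@(5,0):NE a4@(3,1):E a5@(0,1):SE a6@(4,0):SE a7@(5,1):SE
t=2: a0@(5,2):SE a1@(5,0):NE a2@(0,1):NE a3@(0,1):SE a4@(3,2):E a5@(1,2):SE a6@(5,1):SE a7@(0,2):SE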